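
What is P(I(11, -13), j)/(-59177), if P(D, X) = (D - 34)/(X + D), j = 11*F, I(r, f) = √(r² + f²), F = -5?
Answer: -316/32369819 + 21*√290/161849095 ≈ -7.5526e-6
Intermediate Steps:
I(r, f) = √(f² + r²)
j = -55 (j = 11*(-5) = -55)
P(D, X) = (-34 + D)/(D + X)
P(I(11, -13), j)/(-59177) = ((-34 + √((-13)² + 11²))/(√((-13)² + 11²) - 55))/(-59177) = ((-34 + √(169 + 121))/(√(169 + 121) - 55))*(-1/59177) = ((-34 + √290)/(√290 - 55))*(-1/59177) = ((-34 + √290)/(-55 + √290))*(-1/59177) = -(-34 + √290)/(59177*(-55 + √290))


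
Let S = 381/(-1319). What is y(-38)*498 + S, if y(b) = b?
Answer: -24961137/1319 ≈ -18924.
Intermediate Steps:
S = -381/1319 (S = 381*(-1/1319) = -381/1319 ≈ -0.28886)
y(-38)*498 + S = -38*498 - 381/1319 = -18924 - 381/1319 = -24961137/1319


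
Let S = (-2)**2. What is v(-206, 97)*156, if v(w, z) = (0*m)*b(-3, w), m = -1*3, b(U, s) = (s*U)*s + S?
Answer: 0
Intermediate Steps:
S = 4
b(U, s) = 4 + U*s**2 (b(U, s) = (s*U)*s + 4 = (U*s)*s + 4 = U*s**2 + 4 = 4 + U*s**2)
m = -3
v(w, z) = 0 (v(w, z) = (0*(-3))*(4 - 3*w**2) = 0*(4 - 3*w**2) = 0)
v(-206, 97)*156 = 0*156 = 0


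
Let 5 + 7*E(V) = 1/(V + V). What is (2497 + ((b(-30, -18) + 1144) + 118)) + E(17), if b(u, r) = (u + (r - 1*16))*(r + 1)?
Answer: 1153417/238 ≈ 4846.3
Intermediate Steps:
E(V) = -5/7 + 1/(14*V) (E(V) = -5/7 + 1/(7*(V + V)) = -5/7 + 1/(7*((2*V))) = -5/7 + (1/(2*V))/7 = -5/7 + 1/(14*V))
b(u, r) = (1 + r)*(-16 + r + u) (b(u, r) = (u + (r - 16))*(1 + r) = (u + (-16 + r))*(1 + r) = (-16 + r + u)*(1 + r) = (1 + r)*(-16 + r + u))
(2497 + ((b(-30, -18) + 1144) + 118)) + E(17) = (2497 + (((-16 - 30 + (-18)**2 - 15*(-18) - 18*(-30)) + 1144) + 118)) + (1/14)*(1 - 10*17)/17 = (2497 + (((-16 - 30 + 324 + 270 + 540) + 1144) + 118)) + (1/14)*(1/17)*(1 - 170) = (2497 + ((1088 + 1144) + 118)) + (1/14)*(1/17)*(-169) = (2497 + (2232 + 118)) - 169/238 = (2497 + 2350) - 169/238 = 4847 - 169/238 = 1153417/238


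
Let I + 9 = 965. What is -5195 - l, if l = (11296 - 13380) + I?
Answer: -4067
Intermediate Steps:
I = 956 (I = -9 + 965 = 956)
l = -1128 (l = (11296 - 13380) + 956 = -2084 + 956 = -1128)
-5195 - l = -5195 - 1*(-1128) = -5195 + 1128 = -4067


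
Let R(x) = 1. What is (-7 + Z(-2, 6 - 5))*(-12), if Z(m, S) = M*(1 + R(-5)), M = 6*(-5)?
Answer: 804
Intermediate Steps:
M = -30
Z(m, S) = -60 (Z(m, S) = -30*(1 + 1) = -30*2 = -60)
(-7 + Z(-2, 6 - 5))*(-12) = (-7 - 60)*(-12) = -67*(-12) = 804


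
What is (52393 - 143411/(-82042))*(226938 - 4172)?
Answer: 478787613065211/41021 ≈ 1.1672e+10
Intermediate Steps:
(52393 - 143411/(-82042))*(226938 - 4172) = (52393 - 143411*(-1/82042))*222766 = (52393 + 143411/82042)*222766 = (4298569917/82042)*222766 = 478787613065211/41021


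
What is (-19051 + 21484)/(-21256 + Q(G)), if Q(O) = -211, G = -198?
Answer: -2433/21467 ≈ -0.11334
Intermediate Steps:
(-19051 + 21484)/(-21256 + Q(G)) = (-19051 + 21484)/(-21256 - 211) = 2433/(-21467) = 2433*(-1/21467) = -2433/21467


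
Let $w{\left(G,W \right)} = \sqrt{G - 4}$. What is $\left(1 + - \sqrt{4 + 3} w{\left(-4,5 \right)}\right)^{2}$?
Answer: $\left(1 - 2 i \sqrt{14}\right)^{2} \approx -55.0 - 14.967 i$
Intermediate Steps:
$w{\left(G,W \right)} = \sqrt{-4 + G}$
$\left(1 + - \sqrt{4 + 3} w{\left(-4,5 \right)}\right)^{2} = \left(1 + - \sqrt{4 + 3} \sqrt{-4 - 4}\right)^{2} = \left(1 + - \sqrt{7} \sqrt{-8}\right)^{2} = \left(1 + - \sqrt{7} \cdot 2 i \sqrt{2}\right)^{2} = \left(1 - 2 i \sqrt{14}\right)^{2}$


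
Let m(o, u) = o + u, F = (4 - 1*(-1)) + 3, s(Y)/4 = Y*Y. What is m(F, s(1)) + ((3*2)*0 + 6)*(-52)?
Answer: -300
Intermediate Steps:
s(Y) = 4*Y² (s(Y) = 4*(Y*Y) = 4*Y²)
F = 8 (F = (4 + 1) + 3 = 5 + 3 = 8)
m(F, s(1)) + ((3*2)*0 + 6)*(-52) = (8 + 4*1²) + ((3*2)*0 + 6)*(-52) = (8 + 4*1) + (6*0 + 6)*(-52) = (8 + 4) + (0 + 6)*(-52) = 12 + 6*(-52) = 12 - 312 = -300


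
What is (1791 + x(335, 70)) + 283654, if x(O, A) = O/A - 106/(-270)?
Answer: 539500837/1890 ≈ 2.8545e+5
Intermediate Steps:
x(O, A) = 53/135 + O/A (x(O, A) = O/A - 106*(-1/270) = O/A + 53/135 = 53/135 + O/A)
(1791 + x(335, 70)) + 283654 = (1791 + (53/135 + 335/70)) + 283654 = (1791 + (53/135 + 335*(1/70))) + 283654 = (1791 + (53/135 + 67/14)) + 283654 = (1791 + 9787/1890) + 283654 = 3394777/1890 + 283654 = 539500837/1890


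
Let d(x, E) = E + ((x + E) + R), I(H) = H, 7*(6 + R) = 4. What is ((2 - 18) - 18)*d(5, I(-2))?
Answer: 1054/7 ≈ 150.57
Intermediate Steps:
R = -38/7 (R = -6 + (⅐)*4 = -6 + 4/7 = -38/7 ≈ -5.4286)
d(x, E) = -38/7 + x + 2*E (d(x, E) = E + ((x + E) - 38/7) = E + ((E + x) - 38/7) = E + (-38/7 + E + x) = -38/7 + x + 2*E)
((2 - 18) - 18)*d(5, I(-2)) = ((2 - 18) - 18)*(-38/7 + 5 + 2*(-2)) = (-16 - 18)*(-38/7 + 5 - 4) = -34*(-31/7) = 1054/7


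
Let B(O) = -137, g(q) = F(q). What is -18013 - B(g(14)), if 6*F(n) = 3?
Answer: -17876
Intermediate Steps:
F(n) = ½ (F(n) = (⅙)*3 = ½)
g(q) = ½
-18013 - B(g(14)) = -18013 - 1*(-137) = -18013 + 137 = -17876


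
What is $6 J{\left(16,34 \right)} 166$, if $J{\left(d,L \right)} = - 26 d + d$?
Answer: $-398400$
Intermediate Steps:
$J{\left(d,L \right)} = - 25 d$
$6 J{\left(16,34 \right)} 166 = 6 \left(\left(-25\right) 16\right) 166 = 6 \left(-400\right) 166 = \left(-2400\right) 166 = -398400$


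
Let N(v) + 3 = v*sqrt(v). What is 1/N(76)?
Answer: 3/438967 + 152*sqrt(19)/438967 ≈ 0.0015162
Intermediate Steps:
N(v) = -3 + v**(3/2) (N(v) = -3 + v*sqrt(v) = -3 + v**(3/2))
1/N(76) = 1/(-3 + 76**(3/2)) = 1/(-3 + 152*sqrt(19))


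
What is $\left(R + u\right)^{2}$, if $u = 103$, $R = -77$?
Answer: $676$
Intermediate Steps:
$\left(R + u\right)^{2} = \left(-77 + 103\right)^{2} = 26^{2} = 676$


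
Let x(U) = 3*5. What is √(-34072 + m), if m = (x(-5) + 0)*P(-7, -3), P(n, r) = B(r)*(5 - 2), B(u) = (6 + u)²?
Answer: I*√33667 ≈ 183.49*I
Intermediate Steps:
P(n, r) = 3*(6 + r)² (P(n, r) = (6 + r)²*(5 - 2) = (6 + r)²*3 = 3*(6 + r)²)
x(U) = 15
m = 405 (m = (15 + 0)*(3*(6 - 3)²) = 15*(3*3²) = 15*(3*9) = 15*27 = 405)
√(-34072 + m) = √(-34072 + 405) = √(-33667) = I*√33667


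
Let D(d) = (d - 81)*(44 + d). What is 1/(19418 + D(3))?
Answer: 1/15752 ≈ 6.3484e-5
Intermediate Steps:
D(d) = (-81 + d)*(44 + d)
1/(19418 + D(3)) = 1/(19418 + (-3564 + 3² - 37*3)) = 1/(19418 + (-3564 + 9 - 111)) = 1/(19418 - 3666) = 1/15752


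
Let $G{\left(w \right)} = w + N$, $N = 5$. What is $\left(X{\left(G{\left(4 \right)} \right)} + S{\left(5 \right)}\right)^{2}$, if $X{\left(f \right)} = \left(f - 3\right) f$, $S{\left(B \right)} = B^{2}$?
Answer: $6241$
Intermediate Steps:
$G{\left(w \right)} = 5 + w$ ($G{\left(w \right)} = w + 5 = 5 + w$)
$X{\left(f \right)} = f \left(-3 + f\right)$ ($X{\left(f \right)} = \left(-3 + f\right) f = f \left(-3 + f\right)$)
$\left(X{\left(G{\left(4 \right)} \right)} + S{\left(5 \right)}\right)^{2} = \left(\left(5 + 4\right) \left(-3 + \left(5 + 4\right)\right) + 5^{2}\right)^{2} = \left(9 \left(-3 + 9\right) + 25\right)^{2} = \left(9 \cdot 6 + 25\right)^{2} = \left(54 + 25\right)^{2} = 79^{2} = 6241$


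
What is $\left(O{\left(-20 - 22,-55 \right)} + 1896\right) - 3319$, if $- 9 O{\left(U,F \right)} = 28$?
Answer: $- \frac{12835}{9} \approx -1426.1$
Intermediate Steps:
$O{\left(U,F \right)} = - \frac{28}{9}$ ($O{\left(U,F \right)} = \left(- \frac{1}{9}\right) 28 = - \frac{28}{9}$)
$\left(O{\left(-20 - 22,-55 \right)} + 1896\right) - 3319 = \left(- \frac{28}{9} + 1896\right) - 3319 = \frac{17036}{9} - 3319 = - \frac{12835}{9}$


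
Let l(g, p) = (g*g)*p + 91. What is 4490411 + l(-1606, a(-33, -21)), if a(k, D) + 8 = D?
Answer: -70307342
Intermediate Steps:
a(k, D) = -8 + D
l(g, p) = 91 + p*g² (l(g, p) = g²*p + 91 = p*g² + 91 = 91 + p*g²)
4490411 + l(-1606, a(-33, -21)) = 4490411 + (91 + (-8 - 21)*(-1606)²) = 4490411 + (91 - 29*2579236) = 4490411 + (91 - 74797844) = 4490411 - 74797753 = -70307342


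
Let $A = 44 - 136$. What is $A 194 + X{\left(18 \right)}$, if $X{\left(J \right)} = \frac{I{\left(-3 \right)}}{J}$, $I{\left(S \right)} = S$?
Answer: $- \frac{107089}{6} \approx -17848.0$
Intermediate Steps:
$X{\left(J \right)} = - \frac{3}{J}$
$A = -92$ ($A = 44 - 136 = -92$)
$A 194 + X{\left(18 \right)} = \left(-92\right) 194 - \frac{3}{18} = -17848 - \frac{1}{6} = - \frac{107089}{6}$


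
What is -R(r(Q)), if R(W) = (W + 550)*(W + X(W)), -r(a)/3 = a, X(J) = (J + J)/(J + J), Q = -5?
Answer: -9040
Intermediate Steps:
X(J) = 1 (X(J) = (2*J)/((2*J)) = (2*J)*(1/(2*J)) = 1)
r(a) = -3*a
R(W) = (1 + W)*(550 + W) (R(W) = (W + 550)*(W + 1) = (550 + W)*(1 + W) = (1 + W)*(550 + W))
-R(r(Q)) = -(550 + (-3*(-5))² + 551*(-3*(-5))) = -(550 + 15² + 551*15) = -(550 + 225 + 8265) = -1*9040 = -9040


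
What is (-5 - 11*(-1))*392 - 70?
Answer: 2282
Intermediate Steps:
(-5 - 11*(-1))*392 - 70 = (-5 + 11)*392 - 70 = 6*392 - 70 = 2352 - 70 = 2282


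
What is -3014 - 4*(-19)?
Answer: -2938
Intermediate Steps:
-3014 - 4*(-19) = -3014 + 76 = -2938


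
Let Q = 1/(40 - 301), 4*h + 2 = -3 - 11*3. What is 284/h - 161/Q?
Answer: 797831/19 ≈ 41991.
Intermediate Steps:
h = -19/2 (h = -½ + (-3 - 11*3)/4 = -½ + (-3 - 33)/4 = -½ + (¼)*(-36) = -½ - 9 = -19/2 ≈ -9.5000)
Q = -1/261 (Q = 1/(-261) = -1/261 ≈ -0.0038314)
284/h - 161/Q = 284/(-19/2) - 161/(-1/261) = 284*(-2/19) - 161*(-261) = -568/19 + 42021 = 797831/19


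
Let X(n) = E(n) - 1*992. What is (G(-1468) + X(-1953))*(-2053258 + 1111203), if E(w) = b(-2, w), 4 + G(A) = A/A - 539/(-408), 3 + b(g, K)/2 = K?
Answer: 110914064555/24 ≈ 4.6214e+9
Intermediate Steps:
b(g, K) = -6 + 2*K
G(A) = -685/408 (G(A) = -4 + (A/A - 539/(-408)) = -4 + (1 - 539*(-1/408)) = -4 + (1 + 539/408) = -4 + 947/408 = -685/408)
E(w) = -6 + 2*w
X(n) = -998 + 2*n (X(n) = (-6 + 2*n) - 1*992 = (-6 + 2*n) - 992 = -998 + 2*n)
(G(-1468) + X(-1953))*(-2053258 + 1111203) = (-685/408 + (-998 + 2*(-1953)))*(-2053258 + 1111203) = (-685/408 + (-998 - 3906))*(-942055) = (-685/408 - 4904)*(-942055) = -2001517/408*(-942055) = 110914064555/24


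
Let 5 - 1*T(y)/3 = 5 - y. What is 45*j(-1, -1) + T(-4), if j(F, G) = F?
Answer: -57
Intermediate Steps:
T(y) = 3*y (T(y) = 15 - 3*(5 - y) = 15 + (-15 + 3*y) = 3*y)
45*j(-1, -1) + T(-4) = 45*(-1) + 3*(-4) = -45 - 12 = -57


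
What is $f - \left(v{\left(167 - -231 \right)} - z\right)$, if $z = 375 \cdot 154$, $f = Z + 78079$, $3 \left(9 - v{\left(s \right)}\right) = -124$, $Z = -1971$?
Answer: $\frac{401423}{3} \approx 1.3381 \cdot 10^{5}$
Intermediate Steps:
$v{\left(s \right)} = \frac{151}{3}$ ($v{\left(s \right)} = 9 - - \frac{124}{3} = 9 + \frac{124}{3} = \frac{151}{3}$)
$f = 76108$ ($f = -1971 + 78079 = 76108$)
$z = 57750$
$f - \left(v{\left(167 - -231 \right)} - z\right) = 76108 - \left(\frac{151}{3} - 57750\right) = 76108 - - \frac{173099}{3} = 76108 + \frac{173099}{3} = \frac{401423}{3}$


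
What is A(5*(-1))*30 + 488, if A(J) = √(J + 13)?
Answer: 488 + 60*√2 ≈ 572.85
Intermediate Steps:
A(J) = √(13 + J)
A(5*(-1))*30 + 488 = √(13 + 5*(-1))*30 + 488 = √(13 - 5)*30 + 488 = √8*30 + 488 = (2*√2)*30 + 488 = 60*√2 + 488 = 488 + 60*√2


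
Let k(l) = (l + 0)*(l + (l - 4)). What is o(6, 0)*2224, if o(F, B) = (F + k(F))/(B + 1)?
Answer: 120096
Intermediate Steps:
k(l) = l*(-4 + 2*l) (k(l) = l*(l + (-4 + l)) = l*(-4 + 2*l))
o(F, B) = (F + 2*F*(-2 + F))/(1 + B) (o(F, B) = (F + 2*F*(-2 + F))/(B + 1) = (F + 2*F*(-2 + F))/(1 + B))
o(6, 0)*2224 = (6*(-3 + 2*6)/(1 + 0))*2224 = (6*(-3 + 12)/1)*2224 = (6*1*9)*2224 = 54*2224 = 120096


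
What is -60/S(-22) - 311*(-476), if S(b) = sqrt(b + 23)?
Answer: 147976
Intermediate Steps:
S(b) = sqrt(23 + b)
-60/S(-22) - 311*(-476) = -60/sqrt(23 - 22) - 311*(-476) = -60/(sqrt(1)) + 148036 = -60/1 + 148036 = -60*1 + 148036 = -60 + 148036 = 147976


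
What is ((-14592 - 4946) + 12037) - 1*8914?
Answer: -16415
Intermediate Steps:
((-14592 - 4946) + 12037) - 1*8914 = (-19538 + 12037) - 8914 = -7501 - 8914 = -16415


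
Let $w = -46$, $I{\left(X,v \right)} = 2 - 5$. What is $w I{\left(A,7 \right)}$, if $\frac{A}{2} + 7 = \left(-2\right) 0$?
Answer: $138$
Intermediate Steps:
$A = -14$ ($A = -14 + 2 \left(\left(-2\right) 0\right) = -14 + 2 \cdot 0 = -14 + 0 = -14$)
$I{\left(X,v \right)} = -3$ ($I{\left(X,v \right)} = 2 - 5 = -3$)
$w I{\left(A,7 \right)} = \left(-46\right) \left(-3\right) = 138$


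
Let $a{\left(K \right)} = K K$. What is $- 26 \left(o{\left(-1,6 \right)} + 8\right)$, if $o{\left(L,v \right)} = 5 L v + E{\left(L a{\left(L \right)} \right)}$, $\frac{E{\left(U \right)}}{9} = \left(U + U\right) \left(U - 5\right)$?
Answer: $-2236$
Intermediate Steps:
$a{\left(K \right)} = K^{2}$
$E{\left(U \right)} = 18 U \left(-5 + U\right)$ ($E{\left(U \right)} = 9 \left(U + U\right) \left(U - 5\right) = 9 \cdot 2 U \left(-5 + U\right) = 18 U \left(-5 + U\right)$)
$o{\left(L,v \right)} = 5 L v + 18 L^{3} \left(-5 + L^{3}\right)$ ($o{\left(L,v \right)} = 5 L v + 18 L L^{2} \left(-5 + L L^{2}\right) = 5 L v + 18 L^{3} \left(-5 + L^{3}\right)$)
$- 26 \left(o{\left(-1,6 \right)} + 8\right) = - 26 \left(- (5 \cdot 6 + 18 \left(-1\right)^{2} \left(-5 + \left(-1\right)^{3}\right)) + 8\right) = - 26 \left(- (30 + 18 \cdot 1 \left(-5 - 1\right)) + 8\right) = - 26 \left(- (30 + 18 \cdot 1 \left(-6\right)) + 8\right) = - 26 \left(- (30 - 108) + 8\right) = - 26 \left(\left(-1\right) \left(-78\right) + 8\right) = - 26 \left(78 + 8\right) = \left(-26\right) 86 = -2236$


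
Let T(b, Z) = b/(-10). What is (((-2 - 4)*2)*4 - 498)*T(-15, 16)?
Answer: -819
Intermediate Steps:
T(b, Z) = -b/10 (T(b, Z) = b*(-⅒) = -b/10)
(((-2 - 4)*2)*4 - 498)*T(-15, 16) = (((-2 - 4)*2)*4 - 498)*(-⅒*(-15)) = (-6*2*4 - 498)*(3/2) = (-12*4 - 498)*(3/2) = (-48 - 498)*(3/2) = -546*3/2 = -819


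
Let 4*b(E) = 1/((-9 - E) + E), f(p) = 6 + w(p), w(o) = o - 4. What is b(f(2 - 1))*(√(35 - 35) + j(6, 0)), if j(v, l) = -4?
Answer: ⅑ ≈ 0.11111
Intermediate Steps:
w(o) = -4 + o
f(p) = 2 + p (f(p) = 6 + (-4 + p) = 2 + p)
b(E) = -1/36 (b(E) = 1/(4*((-9 - E) + E)) = (¼)/(-9) = (¼)*(-⅑) = -1/36)
b(f(2 - 1))*(√(35 - 35) + j(6, 0)) = -(√(35 - 35) - 4)/36 = -(√0 - 4)/36 = -(0 - 4)/36 = -1/36*(-4) = ⅑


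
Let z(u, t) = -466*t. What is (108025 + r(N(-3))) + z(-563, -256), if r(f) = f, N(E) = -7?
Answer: 227314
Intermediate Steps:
(108025 + r(N(-3))) + z(-563, -256) = (108025 - 7) - 466*(-256) = 108018 + 119296 = 227314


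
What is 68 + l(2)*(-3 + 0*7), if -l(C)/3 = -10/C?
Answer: 23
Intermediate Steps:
l(C) = 30/C (l(C) = -(-30)/C = 30/C)
68 + l(2)*(-3 + 0*7) = 68 + (30/2)*(-3 + 0*7) = 68 + (30*(1/2))*(-3 + 0) = 68 + 15*(-3) = 68 - 45 = 23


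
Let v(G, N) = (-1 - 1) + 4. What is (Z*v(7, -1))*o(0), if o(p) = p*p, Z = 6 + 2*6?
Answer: 0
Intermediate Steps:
Z = 18 (Z = 6 + 12 = 18)
o(p) = p²
v(G, N) = 2 (v(G, N) = -2 + 4 = 2)
(Z*v(7, -1))*o(0) = (18*2)*0² = 36*0 = 0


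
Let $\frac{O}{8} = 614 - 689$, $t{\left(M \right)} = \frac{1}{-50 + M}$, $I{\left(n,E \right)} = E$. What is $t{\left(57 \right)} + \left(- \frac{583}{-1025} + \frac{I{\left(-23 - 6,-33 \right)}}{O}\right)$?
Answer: $\frac{8801}{11480} \approx 0.76664$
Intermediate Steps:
$O = -600$ ($O = 8 \left(614 - 689\right) = 8 \left(-75\right) = -600$)
$t{\left(57 \right)} + \left(- \frac{583}{-1025} + \frac{I{\left(-23 - 6,-33 \right)}}{O}\right) = \frac{1}{-50 + 57} - \left(- \frac{583}{1025} - \frac{11}{200}\right) = \frac{1}{7} - - \frac{1023}{1640} = \frac{1}{7} + \left(\frac{583}{1025} + \frac{11}{200}\right) = \frac{1}{7} + \frac{1023}{1640} = \frac{8801}{11480}$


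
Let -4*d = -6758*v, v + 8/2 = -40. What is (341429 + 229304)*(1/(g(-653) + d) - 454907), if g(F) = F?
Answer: -19469946088964254/74991 ≈ -2.5963e+11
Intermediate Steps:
v = -44 (v = -4 - 40 = -44)
d = -74338 (d = -(-3379)*(-44)/2 = -¼*297352 = -74338)
(341429 + 229304)*(1/(g(-653) + d) - 454907) = (341429 + 229304)*(1/(-653 - 74338) - 454907) = 570733*(1/(-74991) - 454907) = 570733*(-1/74991 - 454907) = 570733*(-34113930838/74991) = -19469946088964254/74991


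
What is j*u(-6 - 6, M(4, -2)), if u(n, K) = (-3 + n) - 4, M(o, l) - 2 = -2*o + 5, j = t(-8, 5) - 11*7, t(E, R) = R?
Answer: 1368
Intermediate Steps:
j = -72 (j = 5 - 11*7 = 5 - 1*77 = 5 - 77 = -72)
M(o, l) = 7 - 2*o (M(o, l) = 2 + (-2*o + 5) = 2 + (5 - 2*o) = 7 - 2*o)
u(n, K) = -7 + n
j*u(-6 - 6, M(4, -2)) = -72*(-7 + (-6 - 6)) = -72*(-7 - 12) = -72*(-19) = 1368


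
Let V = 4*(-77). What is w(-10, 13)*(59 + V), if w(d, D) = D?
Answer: -3237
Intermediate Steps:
V = -308
w(-10, 13)*(59 + V) = 13*(59 - 308) = 13*(-249) = -3237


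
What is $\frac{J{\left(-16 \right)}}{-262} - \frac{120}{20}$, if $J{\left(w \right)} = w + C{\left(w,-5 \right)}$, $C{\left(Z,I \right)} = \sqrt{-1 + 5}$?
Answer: $- \frac{779}{131} \approx -5.9466$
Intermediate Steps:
$C{\left(Z,I \right)} = 2$ ($C{\left(Z,I \right)} = \sqrt{4} = 2$)
$J{\left(w \right)} = 2 + w$ ($J{\left(w \right)} = w + 2 = 2 + w$)
$\frac{J{\left(-16 \right)}}{-262} - \frac{120}{20} = \frac{2 - 16}{-262} - \frac{120}{20} = \left(-14\right) \left(- \frac{1}{262}\right) - 6 = \frac{7}{131} - 6 = - \frac{779}{131}$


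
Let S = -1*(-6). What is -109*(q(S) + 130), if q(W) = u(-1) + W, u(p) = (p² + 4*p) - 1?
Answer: -14388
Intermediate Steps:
u(p) = -1 + p² + 4*p
S = 6
q(W) = -4 + W (q(W) = (-1 + (-1)² + 4*(-1)) + W = (-1 + 1 - 4) + W = -4 + W)
-109*(q(S) + 130) = -109*((-4 + 6) + 130) = -109*(2 + 130) = -109*132 = -14388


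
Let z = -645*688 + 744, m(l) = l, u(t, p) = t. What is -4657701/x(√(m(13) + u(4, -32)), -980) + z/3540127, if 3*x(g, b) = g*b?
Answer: -443016/3540127 + 13973103*√17/16660 ≈ 3458.0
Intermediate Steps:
x(g, b) = b*g/3 (x(g, b) = (g*b)/3 = (b*g)/3 = b*g/3)
z = -443016 (z = -443760 + 744 = -443016)
-4657701/x(√(m(13) + u(4, -32)), -980) + z/3540127 = -4657701*(-3/(980*√(13 + 4))) - 443016/3540127 = -4657701*(-3*√17/16660) - 443016*1/3540127 = -4657701*(-3*√17/16660) - 443016/3540127 = -(-13973103)*√17/16660 - 443016/3540127 = 13973103*√17/16660 - 443016/3540127 = -443016/3540127 + 13973103*√17/16660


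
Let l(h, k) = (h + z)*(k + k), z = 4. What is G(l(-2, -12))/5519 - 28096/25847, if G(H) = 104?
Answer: -152373736/142649593 ≈ -1.0682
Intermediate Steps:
l(h, k) = 2*k*(4 + h) (l(h, k) = (h + 4)*(k + k) = (4 + h)*(2*k) = 2*k*(4 + h))
G(l(-2, -12))/5519 - 28096/25847 = 104/5519 - 28096/25847 = -152373736/142649593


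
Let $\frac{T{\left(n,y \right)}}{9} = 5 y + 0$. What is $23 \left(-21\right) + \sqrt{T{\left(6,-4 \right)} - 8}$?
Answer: $-483 + 2 i \sqrt{47} \approx -483.0 + 13.711 i$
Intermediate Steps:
$T{\left(n,y \right)} = 45 y$ ($T{\left(n,y \right)} = 9 \left(5 y + 0\right) = 9 \cdot 5 y = 45 y$)
$23 \left(-21\right) + \sqrt{T{\left(6,-4 \right)} - 8} = 23 \left(-21\right) + \sqrt{45 \left(-4\right) - 8} = -483 + \sqrt{-180 - 8} = -483 + \sqrt{-188} = -483 + 2 i \sqrt{47}$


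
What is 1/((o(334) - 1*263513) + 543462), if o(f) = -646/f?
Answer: 167/46751160 ≈ 3.5721e-6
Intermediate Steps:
1/((o(334) - 1*263513) + 543462) = 1/((-646/334 - 1*263513) + 543462) = 1/((-646*1/334 - 263513) + 543462) = 1/((-323/167 - 263513) + 543462) = 1/(-44006994/167 + 543462) = 1/(46751160/167) = 167/46751160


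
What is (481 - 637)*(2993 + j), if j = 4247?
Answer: -1129440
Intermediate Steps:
(481 - 637)*(2993 + j) = (481 - 637)*(2993 + 4247) = -156*7240 = -1129440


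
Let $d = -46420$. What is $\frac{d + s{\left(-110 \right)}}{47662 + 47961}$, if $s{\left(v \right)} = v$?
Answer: $- \frac{4230}{8693} \approx -0.4866$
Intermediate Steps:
$\frac{d + s{\left(-110 \right)}}{47662 + 47961} = \frac{-46420 - 110}{47662 + 47961} = - \frac{46530}{95623} = \left(-46530\right) \frac{1}{95623} = - \frac{4230}{8693}$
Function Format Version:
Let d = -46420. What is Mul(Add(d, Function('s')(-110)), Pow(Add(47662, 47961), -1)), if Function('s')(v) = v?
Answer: Rational(-4230, 8693) ≈ -0.48660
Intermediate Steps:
Mul(Add(d, Function('s')(-110)), Pow(Add(47662, 47961), -1)) = Mul(Add(-46420, -110), Pow(Add(47662, 47961), -1)) = Mul(-46530, Pow(95623, -1)) = Mul(-46530, Rational(1, 95623)) = Rational(-4230, 8693)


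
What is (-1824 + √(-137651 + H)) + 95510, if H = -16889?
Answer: 93686 + 2*I*√38635 ≈ 93686.0 + 393.12*I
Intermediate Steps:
(-1824 + √(-137651 + H)) + 95510 = (-1824 + √(-137651 - 16889)) + 95510 = (-1824 + √(-154540)) + 95510 = (-1824 + 2*I*√38635) + 95510 = 93686 + 2*I*√38635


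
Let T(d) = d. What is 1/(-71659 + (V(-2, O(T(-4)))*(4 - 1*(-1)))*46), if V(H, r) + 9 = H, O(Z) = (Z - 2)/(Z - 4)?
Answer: -1/74189 ≈ -1.3479e-5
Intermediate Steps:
O(Z) = (-2 + Z)/(-4 + Z)
V(H, r) = -9 + H
1/(-71659 + (V(-2, O(T(-4)))*(4 - 1*(-1)))*46) = 1/(-71659 + ((-9 - 2)*(4 - 1*(-1)))*46) = 1/(-71659 - 11*(4 + 1)*46) = 1/(-71659 - 11*5*46) = 1/(-71659 - 55*46) = 1/(-71659 - 2530) = 1/(-74189) = -1/74189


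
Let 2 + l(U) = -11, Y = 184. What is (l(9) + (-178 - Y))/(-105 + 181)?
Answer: -375/76 ≈ -4.9342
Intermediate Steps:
l(U) = -13 (l(U) = -2 - 11 = -13)
(l(9) + (-178 - Y))/(-105 + 181) = (-13 + (-178 - 1*184))/(-105 + 181) = (-13 + (-178 - 184))/76 = (-13 - 362)*(1/76) = -375*1/76 = -375/76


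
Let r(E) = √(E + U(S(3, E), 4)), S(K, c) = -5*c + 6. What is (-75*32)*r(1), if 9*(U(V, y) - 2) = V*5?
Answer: -3200*√2 ≈ -4525.5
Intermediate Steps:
S(K, c) = 6 - 5*c
U(V, y) = 2 + 5*V/9 (U(V, y) = 2 + (V*5)/9 = 2 + (5*V)/9 = 2 + 5*V/9)
r(E) = √(16/3 - 16*E/9) (r(E) = √(E + (2 + 5*(6 - 5*E)/9)) = √(E + (2 + (10/3 - 25*E/9))) = √(E + (16/3 - 25*E/9)) = √(16/3 - 16*E/9))
(-75*32)*r(1) = (-75*32)*(4*√(3 - 1*1)/3) = -3200*√(3 - 1) = -3200*√2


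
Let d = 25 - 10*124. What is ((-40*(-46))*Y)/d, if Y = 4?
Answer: -1472/243 ≈ -6.0576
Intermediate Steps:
d = -1215 (d = 25 - 1240 = -1215)
((-40*(-46))*Y)/d = (-40*(-46)*4)/(-1215) = (1840*4)*(-1/1215) = 7360*(-1/1215) = -1472/243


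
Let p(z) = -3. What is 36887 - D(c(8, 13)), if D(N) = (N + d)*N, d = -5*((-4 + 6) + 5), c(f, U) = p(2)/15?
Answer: 921999/25 ≈ 36880.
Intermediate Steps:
c(f, U) = -⅕ (c(f, U) = -3/15 = -3*1/15 = -⅕)
d = -35 (d = -5*(2 + 5) = -5*7 = -35)
D(N) = N*(-35 + N) (D(N) = (N - 35)*N = (-35 + N)*N = N*(-35 + N))
36887 - D(c(8, 13)) = 36887 - (-1)*(-35 - ⅕)/5 = 36887 - (-1)*(-176)/(5*5) = 36887 - 1*176/25 = 36887 - 176/25 = 921999/25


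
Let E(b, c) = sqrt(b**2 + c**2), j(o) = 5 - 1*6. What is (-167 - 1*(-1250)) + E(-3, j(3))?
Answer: 1083 + sqrt(10) ≈ 1086.2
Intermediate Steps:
j(o) = -1 (j(o) = 5 - 6 = -1)
(-167 - 1*(-1250)) + E(-3, j(3)) = (-167 - 1*(-1250)) + sqrt((-3)**2 + (-1)**2) = (-167 + 1250) + sqrt(9 + 1) = 1083 + sqrt(10)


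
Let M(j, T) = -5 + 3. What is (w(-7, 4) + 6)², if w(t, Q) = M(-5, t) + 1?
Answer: 25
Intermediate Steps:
M(j, T) = -2
w(t, Q) = -1 (w(t, Q) = -2 + 1 = -1)
(w(-7, 4) + 6)² = (-1 + 6)² = 5² = 25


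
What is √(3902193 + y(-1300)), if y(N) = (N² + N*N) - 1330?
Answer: √7280863 ≈ 2698.3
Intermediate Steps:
y(N) = -1330 + 2*N² (y(N) = (N² + N²) - 1330 = 2*N² - 1330 = -1330 + 2*N²)
√(3902193 + y(-1300)) = √(3902193 + (-1330 + 2*(-1300)²)) = √(3902193 + (-1330 + 2*1690000)) = √(3902193 + (-1330 + 3380000)) = √(3902193 + 3378670) = √7280863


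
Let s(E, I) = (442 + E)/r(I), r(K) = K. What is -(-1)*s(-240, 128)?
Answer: 101/64 ≈ 1.5781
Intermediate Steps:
s(E, I) = (442 + E)/I
-(-1)*s(-240, 128) = -(-1)*(442 - 240)/128 = -(-1)*(1/128)*202 = -(-1)*101/64 = -1*(-101/64) = 101/64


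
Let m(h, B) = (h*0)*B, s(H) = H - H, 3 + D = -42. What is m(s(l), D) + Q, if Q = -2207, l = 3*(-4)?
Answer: -2207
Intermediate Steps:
D = -45 (D = -3 - 42 = -45)
l = -12
s(H) = 0
m(h, B) = 0 (m(h, B) = 0*B = 0)
m(s(l), D) + Q = 0 - 2207 = -2207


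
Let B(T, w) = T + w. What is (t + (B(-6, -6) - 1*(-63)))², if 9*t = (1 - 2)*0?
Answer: 2601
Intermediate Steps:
t = 0 (t = ((1 - 2)*0)/9 = (-1*0)/9 = (⅑)*0 = 0)
(t + (B(-6, -6) - 1*(-63)))² = (0 + ((-6 - 6) - 1*(-63)))² = (0 + (-12 + 63))² = (0 + 51)² = 51² = 2601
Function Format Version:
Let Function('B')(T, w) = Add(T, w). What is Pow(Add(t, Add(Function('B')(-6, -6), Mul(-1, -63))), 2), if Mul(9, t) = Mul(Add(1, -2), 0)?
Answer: 2601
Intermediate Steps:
t = 0 (t = Mul(Rational(1, 9), Mul(Add(1, -2), 0)) = Mul(Rational(1, 9), Mul(-1, 0)) = Mul(Rational(1, 9), 0) = 0)
Pow(Add(t, Add(Function('B')(-6, -6), Mul(-1, -63))), 2) = Pow(Add(0, Add(Add(-6, -6), Mul(-1, -63))), 2) = Pow(Add(0, Add(-12, 63)), 2) = Pow(Add(0, 51), 2) = Pow(51, 2) = 2601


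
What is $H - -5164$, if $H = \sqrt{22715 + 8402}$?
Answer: $5164 + 29 \sqrt{37} \approx 5340.4$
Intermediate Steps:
$H = 29 \sqrt{37}$ ($H = \sqrt{31117} = 29 \sqrt{37} \approx 176.4$)
$H - -5164 = 29 \sqrt{37} - -5164 = 29 \sqrt{37} + 5164 = 5164 + 29 \sqrt{37}$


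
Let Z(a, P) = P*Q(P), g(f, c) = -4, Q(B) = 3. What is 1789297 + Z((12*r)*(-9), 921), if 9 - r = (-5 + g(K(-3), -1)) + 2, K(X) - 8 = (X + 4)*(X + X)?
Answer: 1792060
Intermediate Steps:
K(X) = 8 + 2*X*(4 + X) (K(X) = 8 + (X + 4)*(X + X) = 8 + (4 + X)*(2*X) = 8 + 2*X*(4 + X))
r = 16 (r = 9 - ((-5 - 4) + 2) = 9 - (-9 + 2) = 9 - 1*(-7) = 9 + 7 = 16)
Z(a, P) = 3*P (Z(a, P) = P*3 = 3*P)
1789297 + Z((12*r)*(-9), 921) = 1789297 + 3*921 = 1789297 + 2763 = 1792060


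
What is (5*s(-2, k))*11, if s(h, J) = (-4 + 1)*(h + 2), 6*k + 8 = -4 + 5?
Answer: 0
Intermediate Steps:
k = -7/6 (k = -4/3 + (-4 + 5)/6 = -4/3 + (⅙)*1 = -4/3 + ⅙ = -7/6 ≈ -1.1667)
s(h, J) = -6 - 3*h (s(h, J) = -3*(2 + h) = -6 - 3*h)
(5*s(-2, k))*11 = (5*(-6 - 3*(-2)))*11 = (5*(-6 + 6))*11 = (5*0)*11 = 0*11 = 0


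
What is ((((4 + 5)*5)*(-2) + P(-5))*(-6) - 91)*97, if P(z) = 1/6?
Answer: 43456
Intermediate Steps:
P(z) = 1/6
((((4 + 5)*5)*(-2) + P(-5))*(-6) - 91)*97 = ((((4 + 5)*5)*(-2) + 1/6)*(-6) - 91)*97 = (((9*5)*(-2) + 1/6)*(-6) - 91)*97 = ((45*(-2) + 1/6)*(-6) - 91)*97 = ((-90 + 1/6)*(-6) - 91)*97 = (-539/6*(-6) - 91)*97 = (539 - 91)*97 = 448*97 = 43456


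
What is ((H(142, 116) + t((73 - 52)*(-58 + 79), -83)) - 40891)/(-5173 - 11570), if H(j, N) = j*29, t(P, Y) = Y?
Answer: 36856/16743 ≈ 2.2013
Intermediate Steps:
H(j, N) = 29*j
((H(142, 116) + t((73 - 52)*(-58 + 79), -83)) - 40891)/(-5173 - 11570) = ((29*142 - 83) - 40891)/(-5173 - 11570) = ((4118 - 83) - 40891)/(-16743) = (4035 - 40891)*(-1/16743) = -36856*(-1/16743) = 36856/16743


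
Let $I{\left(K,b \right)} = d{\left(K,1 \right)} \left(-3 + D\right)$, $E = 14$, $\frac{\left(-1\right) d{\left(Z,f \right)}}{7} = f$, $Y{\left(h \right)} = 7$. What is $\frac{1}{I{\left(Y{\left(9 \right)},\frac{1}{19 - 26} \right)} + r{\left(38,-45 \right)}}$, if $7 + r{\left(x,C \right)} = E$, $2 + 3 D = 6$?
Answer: $\frac{3}{56} \approx 0.053571$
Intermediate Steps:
$D = \frac{4}{3}$ ($D = - \frac{2}{3} + \frac{1}{3} \cdot 6 = - \frac{2}{3} + 2 = \frac{4}{3} \approx 1.3333$)
$d{\left(Z,f \right)} = - 7 f$
$r{\left(x,C \right)} = 7$ ($r{\left(x,C \right)} = -7 + 14 = 7$)
$I{\left(K,b \right)} = \frac{35}{3}$ ($I{\left(K,b \right)} = \left(-7\right) 1 \left(-3 + \frac{4}{3}\right) = \left(-7\right) \left(- \frac{5}{3}\right) = \frac{35}{3}$)
$\frac{1}{I{\left(Y{\left(9 \right)},\frac{1}{19 - 26} \right)} + r{\left(38,-45 \right)}} = \frac{1}{\frac{35}{3} + 7} = \frac{1}{\frac{56}{3}} = \frac{3}{56}$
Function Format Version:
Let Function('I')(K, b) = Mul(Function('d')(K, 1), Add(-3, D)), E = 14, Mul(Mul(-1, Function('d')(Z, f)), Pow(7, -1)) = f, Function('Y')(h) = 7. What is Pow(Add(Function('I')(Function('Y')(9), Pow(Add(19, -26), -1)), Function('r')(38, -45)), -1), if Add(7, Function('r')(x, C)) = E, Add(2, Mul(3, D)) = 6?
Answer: Rational(3, 56) ≈ 0.053571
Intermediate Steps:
D = Rational(4, 3) (D = Add(Rational(-2, 3), Mul(Rational(1, 3), 6)) = Add(Rational(-2, 3), 2) = Rational(4, 3) ≈ 1.3333)
Function('d')(Z, f) = Mul(-7, f)
Function('r')(x, C) = 7 (Function('r')(x, C) = Add(-7, 14) = 7)
Function('I')(K, b) = Rational(35, 3) (Function('I')(K, b) = Mul(Mul(-7, 1), Add(-3, Rational(4, 3))) = Mul(-7, Rational(-5, 3)) = Rational(35, 3))
Pow(Add(Function('I')(Function('Y')(9), Pow(Add(19, -26), -1)), Function('r')(38, -45)), -1) = Pow(Add(Rational(35, 3), 7), -1) = Pow(Rational(56, 3), -1) = Rational(3, 56)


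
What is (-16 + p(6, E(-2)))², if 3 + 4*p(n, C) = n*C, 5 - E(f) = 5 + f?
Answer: 3025/16 ≈ 189.06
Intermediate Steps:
E(f) = -f (E(f) = 5 - (5 + f) = 5 + (-5 - f) = -f)
p(n, C) = -¾ + C*n/4 (p(n, C) = -¾ + (n*C)/4 = -¾ + (C*n)/4 = -¾ + C*n/4)
(-16 + p(6, E(-2)))² = (-16 + (-¾ + (¼)*(-1*(-2))*6))² = (-16 + (-¾ + (¼)*2*6))² = (-16 + (-¾ + 3))² = (-16 + 9/4)² = (-55/4)² = 3025/16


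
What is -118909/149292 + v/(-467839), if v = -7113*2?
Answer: -53506439659/69844619988 ≈ -0.76608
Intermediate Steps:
v = -14226
-118909/149292 + v/(-467839) = -118909/149292 - 14226/(-467839) = -118909*1/149292 - 14226*(-1/467839) = -118909/149292 + 14226/467839 = -53506439659/69844619988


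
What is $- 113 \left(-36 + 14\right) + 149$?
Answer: $2635$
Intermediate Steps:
$- 113 \left(-36 + 14\right) + 149 = \left(-113\right) \left(-22\right) + 149 = 2486 + 149 = 2635$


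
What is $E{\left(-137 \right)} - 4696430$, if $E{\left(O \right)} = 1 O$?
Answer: $-4696567$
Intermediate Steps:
$E{\left(O \right)} = O$
$E{\left(-137 \right)} - 4696430 = -137 - 4696430 = -4696567$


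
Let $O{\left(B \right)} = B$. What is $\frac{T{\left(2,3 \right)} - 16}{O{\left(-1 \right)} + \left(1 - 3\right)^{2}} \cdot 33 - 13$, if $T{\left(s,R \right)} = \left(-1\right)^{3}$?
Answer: $-200$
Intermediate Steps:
$T{\left(s,R \right)} = -1$
$\frac{T{\left(2,3 \right)} - 16}{O{\left(-1 \right)} + \left(1 - 3\right)^{2}} \cdot 33 - 13 = \frac{-1 - 16}{-1 + \left(1 - 3\right)^{2}} \cdot 33 - 13 = - \frac{17}{-1 + \left(-2\right)^{2}} \cdot 33 - 13 = - \frac{17}{-1 + 4} \cdot 33 - 13 = - \frac{17}{3} \cdot 33 - 13 = \left(-17\right) \frac{1}{3} \cdot 33 - 13 = \left(- \frac{17}{3}\right) 33 - 13 = -187 - 13 = -200$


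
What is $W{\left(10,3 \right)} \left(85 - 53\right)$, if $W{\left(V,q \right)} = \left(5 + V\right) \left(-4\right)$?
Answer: $-1920$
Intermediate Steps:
$W{\left(V,q \right)} = -20 - 4 V$
$W{\left(10,3 \right)} \left(85 - 53\right) = \left(-20 - 40\right) \left(85 - 53\right) = \left(-20 - 40\right) 32 = \left(-60\right) 32 = -1920$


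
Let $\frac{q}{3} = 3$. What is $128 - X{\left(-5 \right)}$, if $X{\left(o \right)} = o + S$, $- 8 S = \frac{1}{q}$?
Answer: $\frac{9577}{72} \approx 133.01$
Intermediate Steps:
$q = 9$ ($q = 3 \cdot 3 = 9$)
$S = - \frac{1}{72}$ ($S = - \frac{1}{8 \cdot 9} = \left(- \frac{1}{8}\right) \frac{1}{9} = - \frac{1}{72} \approx -0.013889$)
$X{\left(o \right)} = - \frac{1}{72} + o$ ($X{\left(o \right)} = o - \frac{1}{72} = - \frac{1}{72} + o$)
$128 - X{\left(-5 \right)} = 128 - \left(- \frac{1}{72} - 5\right) = 128 - - \frac{361}{72} = 128 + \frac{361}{72} = \frac{9577}{72}$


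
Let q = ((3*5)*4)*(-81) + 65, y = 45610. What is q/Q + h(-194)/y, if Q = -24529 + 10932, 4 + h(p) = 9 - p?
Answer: 221405753/620159170 ≈ 0.35701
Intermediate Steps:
h(p) = 5 - p (h(p) = -4 + (9 - p) = 5 - p)
Q = -13597
q = -4795 (q = (15*4)*(-81) + 65 = 60*(-81) + 65 = -4860 + 65 = -4795)
q/Q + h(-194)/y = -4795/(-13597) + (5 - 1*(-194))/45610 = -4795*(-1/13597) + (5 + 194)*(1/45610) = 4795/13597 + 199*(1/45610) = 4795/13597 + 199/45610 = 221405753/620159170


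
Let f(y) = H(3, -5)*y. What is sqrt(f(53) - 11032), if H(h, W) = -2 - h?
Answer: I*sqrt(11297) ≈ 106.29*I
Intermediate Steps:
f(y) = -5*y (f(y) = (-2 - 1*3)*y = (-2 - 3)*y = -5*y)
sqrt(f(53) - 11032) = sqrt(-5*53 - 11032) = sqrt(-265 - 11032) = sqrt(-11297) = I*sqrt(11297)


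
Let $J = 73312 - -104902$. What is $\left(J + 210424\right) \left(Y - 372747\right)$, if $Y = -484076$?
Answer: $-332993977074$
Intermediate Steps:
$J = 178214$ ($J = 73312 + 104902 = 178214$)
$\left(J + 210424\right) \left(Y - 372747\right) = \left(178214 + 210424\right) \left(-484076 - 372747\right) = 388638 \left(-856823\right) = -332993977074$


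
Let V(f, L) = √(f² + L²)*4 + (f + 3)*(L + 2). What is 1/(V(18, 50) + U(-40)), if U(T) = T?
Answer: 263/265380 - √706/132690 ≈ 0.00079079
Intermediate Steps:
V(f, L) = 4*√(L² + f²) + (2 + L)*(3 + f) (V(f, L) = √(L² + f²)*4 + (3 + f)*(2 + L) = 4*√(L² + f²) + (2 + L)*(3 + f))
1/(V(18, 50) + U(-40)) = 1/((6 + 2*18 + 3*50 + 4*√(50² + 18²) + 50*18) - 40) = 1/((6 + 36 + 150 + 4*√(2500 + 324) + 900) - 40) = 1/((6 + 36 + 150 + 4*√2824 + 900) - 40) = 1/((6 + 36 + 150 + 4*(2*√706) + 900) - 40) = 1/((6 + 36 + 150 + 8*√706 + 900) - 40) = 1/((1092 + 8*√706) - 40) = 1/(1052 + 8*√706)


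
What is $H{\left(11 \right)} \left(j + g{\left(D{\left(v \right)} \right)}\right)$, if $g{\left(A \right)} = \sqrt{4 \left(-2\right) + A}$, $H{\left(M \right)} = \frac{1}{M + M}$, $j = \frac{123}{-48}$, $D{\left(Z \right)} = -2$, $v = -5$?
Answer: $- \frac{41}{352} + \frac{i \sqrt{10}}{22} \approx -0.11648 + 0.14374 i$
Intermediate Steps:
$j = - \frac{41}{16}$ ($j = 123 \left(- \frac{1}{48}\right) = - \frac{41}{16} \approx -2.5625$)
$H{\left(M \right)} = \frac{1}{2 M}$
$g{\left(A \right)} = \sqrt{-8 + A}$
$H{\left(11 \right)} \left(j + g{\left(D{\left(v \right)} \right)}\right) = \frac{1}{2 \cdot 11} \left(- \frac{41}{16} + \sqrt{-8 - 2}\right) = \frac{1}{2} \cdot \frac{1}{11} \left(- \frac{41}{16} + \sqrt{-10}\right) = \frac{- \frac{41}{16} + i \sqrt{10}}{22} = - \frac{41}{352} + \frac{i \sqrt{10}}{22}$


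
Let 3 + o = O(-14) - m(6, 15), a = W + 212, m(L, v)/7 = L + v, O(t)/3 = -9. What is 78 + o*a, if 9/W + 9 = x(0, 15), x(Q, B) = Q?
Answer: -37269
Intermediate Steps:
O(t) = -27 (O(t) = 3*(-9) = -27)
m(L, v) = 7*L + 7*v (m(L, v) = 7*(L + v) = 7*L + 7*v)
W = -1 (W = 9/(-9 + 0) = 9/(-9) = 9*(-⅑) = -1)
a = 211 (a = -1 + 212 = 211)
o = -177 (o = -3 + (-27 - (7*6 + 7*15)) = -3 + (-27 - (42 + 105)) = -3 + (-27 - 1*147) = -3 + (-27 - 147) = -3 - 174 = -177)
78 + o*a = 78 - 177*211 = 78 - 37347 = -37269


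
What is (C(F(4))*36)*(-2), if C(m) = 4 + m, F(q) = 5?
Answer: -648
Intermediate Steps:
(C(F(4))*36)*(-2) = ((4 + 5)*36)*(-2) = (9*36)*(-2) = 324*(-2) = -648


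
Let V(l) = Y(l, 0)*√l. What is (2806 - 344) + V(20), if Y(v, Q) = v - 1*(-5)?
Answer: 2462 + 50*√5 ≈ 2573.8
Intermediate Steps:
Y(v, Q) = 5 + v (Y(v, Q) = v + 5 = 5 + v)
V(l) = √l*(5 + l) (V(l) = (5 + l)*√l = √l*(5 + l))
(2806 - 344) + V(20) = (2806 - 344) + √20*(5 + 20) = 2462 + (2*√5)*25 = 2462 + 50*√5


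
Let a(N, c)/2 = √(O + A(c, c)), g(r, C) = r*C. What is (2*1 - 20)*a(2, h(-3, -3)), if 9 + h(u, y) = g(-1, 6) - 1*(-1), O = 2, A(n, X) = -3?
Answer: -36*I ≈ -36.0*I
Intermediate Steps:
g(r, C) = C*r
h(u, y) = -14 (h(u, y) = -9 + (6*(-1) - 1*(-1)) = -9 + (-6 + 1) = -9 - 5 = -14)
a(N, c) = 2*I (a(N, c) = 2*√(2 - 3) = 2*√(-1) = 2*I)
(2*1 - 20)*a(2, h(-3, -3)) = (2*1 - 20)*(2*I) = (2 - 20)*(2*I) = -36*I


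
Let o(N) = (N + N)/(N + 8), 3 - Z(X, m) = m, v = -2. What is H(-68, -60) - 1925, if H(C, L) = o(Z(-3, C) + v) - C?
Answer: -142851/77 ≈ -1855.2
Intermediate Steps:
Z(X, m) = 3 - m
o(N) = 2*N/(8 + N) (o(N) = (2*N)/(8 + N) = 2*N/(8 + N))
H(C, L) = -C + 2*(1 - C)/(9 - C) (H(C, L) = 2*((3 - C) - 2)/(8 + ((3 - C) - 2)) - C = 2*(1 - C)/(8 + (1 - C)) - C = 2*(1 - C)/(9 - C) - C = -C + 2*(1 - C)/(9 - C))
H(-68, -60) - 1925 = (-2 - 1*(-68)² + 11*(-68))/(-9 - 68) - 1925 = (-2 - 1*4624 - 748)/(-77) - 1925 = -(-2 - 4624 - 748)/77 - 1925 = -1/77*(-5374) - 1925 = 5374/77 - 1925 = -142851/77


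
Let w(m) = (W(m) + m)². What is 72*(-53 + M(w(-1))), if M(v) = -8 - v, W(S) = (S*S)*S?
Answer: -4680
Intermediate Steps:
W(S) = S³ (W(S) = S²*S = S³)
w(m) = (m + m³)² (w(m) = (m³ + m)² = (m + m³)²)
72*(-53 + M(w(-1))) = 72*(-53 + (-8 - (-1)²*(1 + (-1)²)²)) = 72*(-53 + (-8 - (1 + 1)²)) = 72*(-53 + (-8 - 2²)) = 72*(-53 + (-8 - 4)) = 72*(-53 - 12) = 72*(-65) = -4680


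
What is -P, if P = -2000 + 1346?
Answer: 654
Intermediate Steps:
P = -654
-P = -1*(-654) = 654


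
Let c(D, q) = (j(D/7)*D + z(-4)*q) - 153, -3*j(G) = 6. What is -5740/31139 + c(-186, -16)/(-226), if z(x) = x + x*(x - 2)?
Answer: 1847799/7037414 ≈ 0.26257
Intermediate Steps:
j(G) = -2 (j(G) = -1/3*6 = -2)
z(x) = x + x*(-2 + x)
c(D, q) = -153 - 2*D + 20*q (c(D, q) = (-2*D + (-4*(-1 - 4))*q) - 153 = (-2*D + (-4*(-5))*q) - 153 = (-2*D + 20*q) - 153 = -153 - 2*D + 20*q)
-5740/31139 + c(-186, -16)/(-226) = -5740/31139 + (-153 - 2*(-186) + 20*(-16))/(-226) = -5740*1/31139 + (-153 + 372 - 320)*(-1/226) = -5740/31139 - 101*(-1/226) = -5740/31139 + 101/226 = 1847799/7037414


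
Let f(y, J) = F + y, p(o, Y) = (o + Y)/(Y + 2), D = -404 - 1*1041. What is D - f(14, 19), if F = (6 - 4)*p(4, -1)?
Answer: -1465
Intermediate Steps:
D = -1445 (D = -404 - 1041 = -1445)
p(o, Y) = (Y + o)/(2 + Y)
F = 6 (F = (6 - 4)*((-1 + 4)/(2 - 1)) = 2*(3/1) = 2*(1*3) = 2*3 = 6)
f(y, J) = 6 + y
D - f(14, 19) = -1445 - (6 + 14) = -1445 - 1*20 = -1445 - 20 = -1465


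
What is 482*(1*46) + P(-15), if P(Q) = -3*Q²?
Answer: 21497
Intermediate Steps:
482*(1*46) + P(-15) = 482*(1*46) - 3*(-15)² = 482*46 - 3*225 = 22172 - 675 = 21497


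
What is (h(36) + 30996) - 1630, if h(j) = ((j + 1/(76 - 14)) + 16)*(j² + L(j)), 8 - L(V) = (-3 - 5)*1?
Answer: 3025946/31 ≈ 97611.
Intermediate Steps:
L(V) = 16 (L(V) = 8 - (-3 - 5) = 8 - (-8) = 8 - 1*(-8) = 8 + 8 = 16)
h(j) = (16 + j²)*(993/62 + j) (h(j) = ((j + 1/(76 - 14)) + 16)*(j² + 16) = ((j + 1/62) + 16)*(16 + j²) = ((1/62 + j) + 16)*(16 + j²) = (993/62 + j)*(16 + j²) = (16 + j²)*(993/62 + j))
(h(36) + 30996) - 1630 = ((7944/31 + 36³ + 16*36 + (993/62)*36²) + 30996) - 1630 = ((7944/31 + 46656 + 576 + (993/62)*1296) + 30996) - 1630 = ((7944/31 + 46656 + 576 + 643464/31) + 30996) - 1630 = (2115600/31 + 30996) - 1630 = 3076476/31 - 1630 = 3025946/31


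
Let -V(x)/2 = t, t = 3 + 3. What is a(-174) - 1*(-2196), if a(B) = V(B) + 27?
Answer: 2211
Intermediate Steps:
t = 6
V(x) = -12 (V(x) = -2*6 = -12)
a(B) = 15 (a(B) = -12 + 27 = 15)
a(-174) - 1*(-2196) = 15 - 1*(-2196) = 15 + 2196 = 2211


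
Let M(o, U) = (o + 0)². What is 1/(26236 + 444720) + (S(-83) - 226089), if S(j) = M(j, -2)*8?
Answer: -80522644011/470956 ≈ -1.7098e+5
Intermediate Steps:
M(o, U) = o²
S(j) = 8*j² (S(j) = j²*8 = 8*j²)
1/(26236 + 444720) + (S(-83) - 226089) = 1/(26236 + 444720) + (8*(-83)² - 226089) = 1/470956 + (8*6889 - 226089) = 1/470956 + (55112 - 226089) = 1/470956 - 170977 = -80522644011/470956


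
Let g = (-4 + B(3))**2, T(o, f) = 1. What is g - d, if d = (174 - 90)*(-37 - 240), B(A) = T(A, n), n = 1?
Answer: 23277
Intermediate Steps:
B(A) = 1
d = -23268 (d = 84*(-277) = -23268)
g = 9 (g = (-4 + 1)**2 = (-3)**2 = 9)
g - d = 9 - 1*(-23268) = 9 + 23268 = 23277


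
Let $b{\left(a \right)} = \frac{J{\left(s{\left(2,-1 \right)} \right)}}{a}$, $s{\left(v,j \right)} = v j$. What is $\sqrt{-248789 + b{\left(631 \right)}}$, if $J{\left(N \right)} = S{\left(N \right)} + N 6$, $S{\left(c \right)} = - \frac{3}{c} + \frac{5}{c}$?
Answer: $\frac{4 i \sqrt{6191130327}}{631} \approx 498.79 i$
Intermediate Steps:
$S{\left(c \right)} = \frac{2}{c}$
$s{\left(v,j \right)} = j v$
$J{\left(N \right)} = \frac{2}{N} + 6 N$ ($J{\left(N \right)} = \frac{2}{N} + N 6 = \frac{2}{N} + 6 N$)
$b{\left(a \right)} = - \frac{13}{a}$ ($b{\left(a \right)} = \frac{\frac{2}{\left(-1\right) 2} + 6 \left(\left(-1\right) 2\right)}{a} = \frac{\frac{2}{-2} + 6 \left(-2\right)}{a} = \frac{2 \left(- \frac{1}{2}\right) - 12}{a} = \frac{-1 - 12}{a} = - \frac{13}{a}$)
$\sqrt{-248789 + b{\left(631 \right)}} = \sqrt{-248789 - \frac{13}{631}} = \sqrt{- \frac{156985872}{631}} = \frac{4 i \sqrt{6191130327}}{631}$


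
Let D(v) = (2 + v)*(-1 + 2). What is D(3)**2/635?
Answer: 5/127 ≈ 0.039370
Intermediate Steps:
D(v) = 2 + v (D(v) = (2 + v)*1 = 2 + v)
D(3)**2/635 = (2 + 3)**2/635 = 5**2*(1/635) = 25*(1/635) = 5/127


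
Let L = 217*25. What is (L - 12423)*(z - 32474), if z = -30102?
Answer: 437906848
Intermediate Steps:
L = 5425
(L - 12423)*(z - 32474) = (5425 - 12423)*(-30102 - 32474) = -6998*(-62576) = 437906848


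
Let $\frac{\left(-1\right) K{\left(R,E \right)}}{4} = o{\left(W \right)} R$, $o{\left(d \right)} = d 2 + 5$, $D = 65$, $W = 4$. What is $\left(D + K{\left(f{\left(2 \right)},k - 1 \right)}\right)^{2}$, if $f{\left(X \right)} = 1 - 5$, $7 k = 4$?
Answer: $74529$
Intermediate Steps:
$k = \frac{4}{7}$ ($k = \frac{1}{7} \cdot 4 = \frac{4}{7} \approx 0.57143$)
$f{\left(X \right)} = -4$ ($f{\left(X \right)} = 1 - 5 = -4$)
$o{\left(d \right)} = 5 + 2 d$ ($o{\left(d \right)} = 2 d + 5 = 5 + 2 d$)
$K{\left(R,E \right)} = - 52 R$ ($K{\left(R,E \right)} = - 4 \left(5 + 2 \cdot 4\right) R = - 4 \left(5 + 8\right) R = - 4 \cdot 13 R = - 52 R$)
$\left(D + K{\left(f{\left(2 \right)},k - 1 \right)}\right)^{2} = \left(65 - -208\right)^{2} = \left(65 + 208\right)^{2} = 273^{2} = 74529$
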